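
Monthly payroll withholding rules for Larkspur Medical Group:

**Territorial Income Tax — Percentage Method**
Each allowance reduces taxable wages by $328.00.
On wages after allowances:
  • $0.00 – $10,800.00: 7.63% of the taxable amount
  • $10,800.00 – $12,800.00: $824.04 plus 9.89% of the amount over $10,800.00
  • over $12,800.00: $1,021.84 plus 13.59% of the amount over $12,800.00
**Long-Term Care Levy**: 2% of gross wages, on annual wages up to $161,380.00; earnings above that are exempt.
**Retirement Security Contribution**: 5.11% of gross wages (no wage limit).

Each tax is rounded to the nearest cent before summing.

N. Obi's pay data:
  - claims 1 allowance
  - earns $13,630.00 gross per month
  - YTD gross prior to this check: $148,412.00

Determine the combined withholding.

$2,045.91

Territorial Income Tax: taxable = $13,630.00 − 1×$328.00 = $13,302.00
  $1,021.84 + 13.59% × ($13,302.00 − $12,800.00) = $1,021.84 + 13.59% × $502.00 = $1,090.06
Long-Term Care Levy: cap $161,380.00 − YTD $148,412.00 = $12,968.00 subject; 2% × $12,968.00 = $259.36
Retirement Security Contribution: 5.11% × $13,630.00 = $696.49
Total: $1,090.06 + $259.36 + $696.49 = $2,045.91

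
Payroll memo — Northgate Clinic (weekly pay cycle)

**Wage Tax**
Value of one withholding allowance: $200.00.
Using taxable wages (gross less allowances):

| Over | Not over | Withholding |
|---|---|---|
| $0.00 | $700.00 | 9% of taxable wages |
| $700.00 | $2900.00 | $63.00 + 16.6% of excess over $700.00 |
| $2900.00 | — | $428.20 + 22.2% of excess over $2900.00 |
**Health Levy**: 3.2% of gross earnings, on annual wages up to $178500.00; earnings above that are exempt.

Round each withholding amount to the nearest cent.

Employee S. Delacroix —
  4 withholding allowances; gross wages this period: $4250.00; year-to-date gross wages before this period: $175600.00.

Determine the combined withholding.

Wage Tax: taxable = $4250.00 − 4×$200.00 = $3450.00
  $428.20 + 22.2% × ($3450.00 − $2900.00) = $428.20 + 22.2% × $550.00 = $550.30
Health Levy: cap $178500.00 − YTD $175600.00 = $2900.00 subject; 3.2% × $2900.00 = $92.80
Total: $550.30 + $92.80 = $643.10

$643.10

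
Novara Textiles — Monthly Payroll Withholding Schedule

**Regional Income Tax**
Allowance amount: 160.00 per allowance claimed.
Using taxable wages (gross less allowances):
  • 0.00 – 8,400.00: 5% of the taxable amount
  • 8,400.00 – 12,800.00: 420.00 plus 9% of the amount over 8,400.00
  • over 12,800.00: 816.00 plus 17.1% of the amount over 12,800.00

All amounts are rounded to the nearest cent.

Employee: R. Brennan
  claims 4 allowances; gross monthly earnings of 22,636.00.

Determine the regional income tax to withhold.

Regional Income Tax: taxable = 22,636.00 − 4×160.00 = 21,996.00
  816.00 + 17.1% × (21,996.00 − 12,800.00) = 816.00 + 17.1% × 9,196.00 = 2,388.52

2,388.52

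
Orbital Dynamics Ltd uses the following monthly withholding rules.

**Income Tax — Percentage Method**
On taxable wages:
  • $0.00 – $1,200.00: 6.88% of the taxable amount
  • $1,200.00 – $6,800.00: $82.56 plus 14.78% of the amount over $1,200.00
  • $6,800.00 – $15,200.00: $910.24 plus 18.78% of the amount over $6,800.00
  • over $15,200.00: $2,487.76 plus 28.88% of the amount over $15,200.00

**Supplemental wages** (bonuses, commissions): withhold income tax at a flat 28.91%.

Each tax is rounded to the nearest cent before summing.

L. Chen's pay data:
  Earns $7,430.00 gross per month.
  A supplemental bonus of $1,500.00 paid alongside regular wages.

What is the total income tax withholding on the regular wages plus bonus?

$1,462.20

Income Tax: taxable = $7,430.00
  $910.24 + 18.78% × ($7,430.00 − $6,800.00) = $910.24 + 18.78% × $630.00 = $1,028.55
Supplemental (28.91% flat on bonus): 28.91% × $1,500.00 = $433.65
Total income tax: $1,028.55 + $433.65 = $1,462.20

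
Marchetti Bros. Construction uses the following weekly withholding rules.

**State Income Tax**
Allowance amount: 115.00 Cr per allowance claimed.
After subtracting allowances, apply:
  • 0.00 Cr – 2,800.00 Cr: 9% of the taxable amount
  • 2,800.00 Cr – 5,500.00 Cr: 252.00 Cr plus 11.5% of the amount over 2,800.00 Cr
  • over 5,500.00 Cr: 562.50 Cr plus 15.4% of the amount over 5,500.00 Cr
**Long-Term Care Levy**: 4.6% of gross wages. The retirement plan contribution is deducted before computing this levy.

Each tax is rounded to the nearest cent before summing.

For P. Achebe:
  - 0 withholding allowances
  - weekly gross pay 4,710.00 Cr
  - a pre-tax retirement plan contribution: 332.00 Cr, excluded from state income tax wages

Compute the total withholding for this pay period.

State Income Tax: taxable = 4,710.00 Cr − 332.00 Cr = 4,378.00 Cr
  252.00 Cr + 11.5% × (4,378.00 Cr − 2,800.00 Cr) = 252.00 Cr + 11.5% × 1,578.00 Cr = 433.47 Cr
Long-Term Care Levy: 4.6% × 4,378.00 Cr = 201.39 Cr
Total: 433.47 Cr + 201.39 Cr = 634.86 Cr

634.86 Cr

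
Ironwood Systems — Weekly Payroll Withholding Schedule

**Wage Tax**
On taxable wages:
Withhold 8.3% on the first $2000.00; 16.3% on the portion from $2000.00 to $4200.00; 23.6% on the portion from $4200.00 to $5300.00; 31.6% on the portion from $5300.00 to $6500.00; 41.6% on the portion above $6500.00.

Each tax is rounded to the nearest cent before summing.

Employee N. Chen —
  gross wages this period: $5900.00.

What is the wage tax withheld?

Wage Tax: taxable = $5900.00
  $784.20 + 31.6% × ($5900.00 − $5300.00) = $784.20 + 31.6% × $600.00 = $973.80

$973.80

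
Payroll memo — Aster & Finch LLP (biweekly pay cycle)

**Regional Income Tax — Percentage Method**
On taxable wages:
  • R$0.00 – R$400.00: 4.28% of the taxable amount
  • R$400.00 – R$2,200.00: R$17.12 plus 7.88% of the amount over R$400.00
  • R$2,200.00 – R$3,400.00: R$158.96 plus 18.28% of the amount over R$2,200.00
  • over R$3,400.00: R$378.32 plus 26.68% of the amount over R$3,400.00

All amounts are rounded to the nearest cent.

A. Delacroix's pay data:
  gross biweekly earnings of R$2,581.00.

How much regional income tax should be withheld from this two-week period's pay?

R$228.61

Regional Income Tax: taxable = R$2,581.00
  R$158.96 + 18.28% × (R$2,581.00 − R$2,200.00) = R$158.96 + 18.28% × R$381.00 = R$228.61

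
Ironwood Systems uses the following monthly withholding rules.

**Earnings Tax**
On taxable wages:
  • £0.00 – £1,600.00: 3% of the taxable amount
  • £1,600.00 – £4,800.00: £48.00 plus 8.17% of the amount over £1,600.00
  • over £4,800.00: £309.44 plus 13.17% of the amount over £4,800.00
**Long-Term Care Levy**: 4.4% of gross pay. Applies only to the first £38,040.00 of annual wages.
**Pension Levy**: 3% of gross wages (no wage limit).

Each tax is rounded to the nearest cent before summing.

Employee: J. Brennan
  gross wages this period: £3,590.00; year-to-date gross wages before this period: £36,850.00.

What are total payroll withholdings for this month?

Earnings Tax: taxable = £3,590.00
  £48.00 + 8.17% × (£3,590.00 − £1,600.00) = £48.00 + 8.17% × £1,990.00 = £210.58
Long-Term Care Levy: cap £38,040.00 − YTD £36,850.00 = £1,190.00 subject; 4.4% × £1,190.00 = £52.36
Pension Levy: 3% × £3,590.00 = £107.70
Total: £210.58 + £52.36 + £107.70 = £370.64

£370.64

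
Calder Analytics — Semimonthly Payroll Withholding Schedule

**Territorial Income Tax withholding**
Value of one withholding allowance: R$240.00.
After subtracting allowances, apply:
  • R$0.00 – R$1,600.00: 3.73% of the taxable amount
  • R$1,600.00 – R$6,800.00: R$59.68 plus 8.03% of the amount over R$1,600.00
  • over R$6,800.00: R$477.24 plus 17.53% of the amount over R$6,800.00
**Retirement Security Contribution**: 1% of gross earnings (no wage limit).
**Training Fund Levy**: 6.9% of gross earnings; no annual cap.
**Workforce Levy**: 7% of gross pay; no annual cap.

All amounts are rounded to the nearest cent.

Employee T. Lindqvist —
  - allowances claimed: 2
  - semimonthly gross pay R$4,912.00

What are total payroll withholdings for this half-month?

Territorial Income Tax: taxable = R$4,912.00 − 2×R$240.00 = R$4,432.00
  R$59.68 + 8.03% × (R$4,432.00 − R$1,600.00) = R$59.68 + 8.03% × R$2,832.00 = R$287.09
Retirement Security Contribution: 1% × R$4,912.00 = R$49.12
Training Fund Levy: 6.9% × R$4,912.00 = R$338.93
Workforce Levy: 7% × R$4,912.00 = R$343.84
Total: R$287.09 + R$49.12 + R$338.93 + R$343.84 = R$1,018.98

R$1,018.98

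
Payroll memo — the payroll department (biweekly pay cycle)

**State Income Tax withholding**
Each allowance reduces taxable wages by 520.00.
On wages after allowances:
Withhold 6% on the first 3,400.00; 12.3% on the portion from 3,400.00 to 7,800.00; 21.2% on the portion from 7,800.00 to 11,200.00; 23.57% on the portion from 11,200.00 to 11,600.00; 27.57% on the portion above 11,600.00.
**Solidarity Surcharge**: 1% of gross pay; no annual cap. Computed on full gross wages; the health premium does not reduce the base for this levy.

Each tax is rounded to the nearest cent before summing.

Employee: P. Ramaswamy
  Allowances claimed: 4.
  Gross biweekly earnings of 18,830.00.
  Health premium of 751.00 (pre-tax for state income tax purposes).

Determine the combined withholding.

State Income Tax: taxable = 18,830.00 − 751.00 − 4×520.00 = 15,999.00
  1,560.28 + 27.57% × (15,999.00 − 11,600.00) = 1,560.28 + 27.57% × 4,399.00 = 2,773.08
Solidarity Surcharge: 1% × 18,830.00 = 188.30
Total: 2,773.08 + 188.30 = 2,961.38

2,961.38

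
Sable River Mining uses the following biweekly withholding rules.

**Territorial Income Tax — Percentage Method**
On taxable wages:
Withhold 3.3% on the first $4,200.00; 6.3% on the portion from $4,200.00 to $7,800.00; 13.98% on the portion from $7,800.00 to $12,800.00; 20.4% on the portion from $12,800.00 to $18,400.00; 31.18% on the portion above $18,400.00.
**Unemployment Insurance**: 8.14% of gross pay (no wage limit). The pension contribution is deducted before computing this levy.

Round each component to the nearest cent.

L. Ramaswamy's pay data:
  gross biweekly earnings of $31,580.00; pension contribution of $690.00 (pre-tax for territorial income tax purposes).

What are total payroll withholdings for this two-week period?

Territorial Income Tax: taxable = $31,580.00 − $690.00 = $30,890.00
  $2,206.80 + 31.18% × ($30,890.00 − $18,400.00) = $2,206.80 + 31.18% × $12,490.00 = $6,101.18
Unemployment Insurance: 8.14% × $30,890.00 = $2,514.45
Total: $6,101.18 + $2,514.45 = $8,615.63

$8,615.63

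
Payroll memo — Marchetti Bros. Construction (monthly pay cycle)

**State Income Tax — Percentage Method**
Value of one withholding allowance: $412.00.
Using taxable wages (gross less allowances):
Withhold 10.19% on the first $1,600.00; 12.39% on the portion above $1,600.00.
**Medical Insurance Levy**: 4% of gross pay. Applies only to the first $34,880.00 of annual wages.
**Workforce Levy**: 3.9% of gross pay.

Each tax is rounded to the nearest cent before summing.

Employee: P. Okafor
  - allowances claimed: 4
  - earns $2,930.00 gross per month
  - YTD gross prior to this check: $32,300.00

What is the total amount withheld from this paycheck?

State Income Tax: taxable = $2,930.00 − 4×$412.00 = $1,282.00
  10.19% × $1,282.00 = $130.64
Medical Insurance Levy: cap $34,880.00 − YTD $32,300.00 = $2,580.00 subject; 4% × $2,580.00 = $103.20
Workforce Levy: 3.9% × $2,930.00 = $114.27
Total: $130.64 + $103.20 + $114.27 = $348.11

$348.11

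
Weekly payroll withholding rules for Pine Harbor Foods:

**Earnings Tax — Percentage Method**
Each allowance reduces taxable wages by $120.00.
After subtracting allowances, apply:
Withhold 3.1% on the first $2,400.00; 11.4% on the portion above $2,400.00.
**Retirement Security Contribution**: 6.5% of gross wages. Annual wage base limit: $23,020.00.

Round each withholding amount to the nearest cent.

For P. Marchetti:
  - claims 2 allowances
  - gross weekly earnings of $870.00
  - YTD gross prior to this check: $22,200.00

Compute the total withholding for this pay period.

Earnings Tax: taxable = $870.00 − 2×$120.00 = $630.00
  3.1% × $630.00 = $19.53
Retirement Security Contribution: cap $23,020.00 − YTD $22,200.00 = $820.00 subject; 6.5% × $820.00 = $53.30
Total: $19.53 + $53.30 = $72.83

$72.83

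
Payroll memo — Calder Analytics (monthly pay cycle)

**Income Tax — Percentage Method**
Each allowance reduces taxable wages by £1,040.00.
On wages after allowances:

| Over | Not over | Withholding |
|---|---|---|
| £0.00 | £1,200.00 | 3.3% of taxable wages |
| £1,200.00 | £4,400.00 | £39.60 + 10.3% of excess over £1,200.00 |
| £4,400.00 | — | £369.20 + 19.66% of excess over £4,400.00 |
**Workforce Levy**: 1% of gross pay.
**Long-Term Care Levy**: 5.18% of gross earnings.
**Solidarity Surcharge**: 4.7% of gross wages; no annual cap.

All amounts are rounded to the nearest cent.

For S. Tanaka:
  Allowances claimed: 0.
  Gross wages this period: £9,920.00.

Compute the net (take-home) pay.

£7,386.27

Income Tax: taxable = £9,920.00
  £369.20 + 19.66% × (£9,920.00 − £4,400.00) = £369.20 + 19.66% × £5,520.00 = £1,454.43
Workforce Levy: 1% × £9,920.00 = £99.20
Long-Term Care Levy: 5.18% × £9,920.00 = £513.86
Solidarity Surcharge: 4.7% × £9,920.00 = £466.24
Total withheld: £1,454.43 + £99.20 + £513.86 + £466.24 = £2,533.73
Net pay: £9,920.00 − £2,533.73 = £7,386.27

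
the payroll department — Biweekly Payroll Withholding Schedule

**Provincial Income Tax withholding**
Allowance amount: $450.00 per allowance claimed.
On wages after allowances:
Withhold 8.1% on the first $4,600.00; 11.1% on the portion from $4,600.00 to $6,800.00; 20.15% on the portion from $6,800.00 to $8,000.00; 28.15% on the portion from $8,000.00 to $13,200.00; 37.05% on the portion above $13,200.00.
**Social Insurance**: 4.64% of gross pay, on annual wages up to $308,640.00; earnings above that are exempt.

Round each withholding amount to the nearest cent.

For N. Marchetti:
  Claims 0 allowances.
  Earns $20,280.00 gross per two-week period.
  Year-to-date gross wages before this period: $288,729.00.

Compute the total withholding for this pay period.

$5,869.41

Provincial Income Tax: taxable = $20,280.00
  $2,322.40 + 37.05% × ($20,280.00 − $13,200.00) = $2,322.40 + 37.05% × $7,080.00 = $4,945.54
Social Insurance: cap $308,640.00 − YTD $288,729.00 = $19,911.00 subject; 4.64% × $19,911.00 = $923.87
Total: $4,945.54 + $923.87 = $5,869.41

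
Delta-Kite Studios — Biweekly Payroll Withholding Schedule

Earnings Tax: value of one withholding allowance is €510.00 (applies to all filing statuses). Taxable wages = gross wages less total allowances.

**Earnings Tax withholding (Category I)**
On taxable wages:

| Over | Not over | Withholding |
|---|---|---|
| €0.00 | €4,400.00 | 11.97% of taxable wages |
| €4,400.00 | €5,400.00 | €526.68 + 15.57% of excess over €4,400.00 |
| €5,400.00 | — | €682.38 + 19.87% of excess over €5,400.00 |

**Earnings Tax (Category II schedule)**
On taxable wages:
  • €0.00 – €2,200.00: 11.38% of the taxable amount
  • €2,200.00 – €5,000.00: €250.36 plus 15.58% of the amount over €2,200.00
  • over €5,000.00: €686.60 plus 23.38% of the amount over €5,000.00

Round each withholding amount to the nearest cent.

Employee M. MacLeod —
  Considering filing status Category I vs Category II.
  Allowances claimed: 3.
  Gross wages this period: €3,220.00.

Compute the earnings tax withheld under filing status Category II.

Earnings Tax (Category II): taxable = €3,220.00 − 3×€510.00 = €1,690.00
  11.38% × €1,690.00 = €192.32

€192.32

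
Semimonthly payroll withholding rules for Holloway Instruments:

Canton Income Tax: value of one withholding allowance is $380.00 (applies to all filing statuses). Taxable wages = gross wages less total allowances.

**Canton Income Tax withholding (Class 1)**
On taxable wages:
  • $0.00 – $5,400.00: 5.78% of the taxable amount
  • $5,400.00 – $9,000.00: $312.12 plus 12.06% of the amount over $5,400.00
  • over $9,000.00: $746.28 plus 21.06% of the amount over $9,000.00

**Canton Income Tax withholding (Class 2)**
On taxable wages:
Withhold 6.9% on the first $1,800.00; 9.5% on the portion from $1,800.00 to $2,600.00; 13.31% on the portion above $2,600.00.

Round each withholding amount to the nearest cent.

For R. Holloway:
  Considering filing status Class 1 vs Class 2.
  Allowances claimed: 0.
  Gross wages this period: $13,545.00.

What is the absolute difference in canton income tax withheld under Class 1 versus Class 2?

Canton Income Tax (Class 1): taxable = $13,545.00
  $746.28 + 21.06% × ($13,545.00 − $9,000.00) = $746.28 + 21.06% × $4,545.00 = $1,703.46
Canton Income Tax (Class 2): taxable = $13,545.00
  $200.20 + 13.31% × ($13,545.00 − $2,600.00) = $200.20 + 13.31% × $10,945.00 = $1,656.98
Difference: |$1,703.46 − $1,656.98| = $46.48 (higher under Class 1)

$46.48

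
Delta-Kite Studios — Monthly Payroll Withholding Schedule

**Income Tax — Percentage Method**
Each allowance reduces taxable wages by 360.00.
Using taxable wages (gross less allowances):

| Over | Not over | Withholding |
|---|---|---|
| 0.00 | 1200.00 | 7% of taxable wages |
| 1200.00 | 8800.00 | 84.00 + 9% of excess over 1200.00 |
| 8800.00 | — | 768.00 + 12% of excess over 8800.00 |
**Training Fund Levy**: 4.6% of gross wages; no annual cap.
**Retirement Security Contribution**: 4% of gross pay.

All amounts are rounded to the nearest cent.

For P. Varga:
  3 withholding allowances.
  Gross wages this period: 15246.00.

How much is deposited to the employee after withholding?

Income Tax: taxable = 15246.00 − 3×360.00 = 14166.00
  768.00 + 12% × (14166.00 − 8800.00) = 768.00 + 12% × 5366.00 = 1411.92
Training Fund Levy: 4.6% × 15246.00 = 701.32
Retirement Security Contribution: 4% × 15246.00 = 609.84
Total withheld: 1411.92 + 701.32 + 609.84 = 2723.08
Net pay: 15246.00 − 2723.08 = 12522.92

12522.92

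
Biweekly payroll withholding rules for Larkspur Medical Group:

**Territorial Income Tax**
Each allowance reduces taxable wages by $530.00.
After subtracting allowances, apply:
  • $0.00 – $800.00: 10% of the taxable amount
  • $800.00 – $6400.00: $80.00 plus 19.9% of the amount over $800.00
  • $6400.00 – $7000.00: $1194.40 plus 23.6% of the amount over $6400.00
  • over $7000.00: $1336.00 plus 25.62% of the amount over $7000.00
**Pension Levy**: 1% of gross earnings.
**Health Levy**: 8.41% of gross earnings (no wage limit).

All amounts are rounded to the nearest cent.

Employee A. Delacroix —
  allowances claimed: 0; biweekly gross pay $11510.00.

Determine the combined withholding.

Territorial Income Tax: taxable = $11510.00
  $1336.00 + 25.62% × ($11510.00 − $7000.00) = $1336.00 + 25.62% × $4510.00 = $2491.46
Pension Levy: 1% × $11510.00 = $115.10
Health Levy: 8.41% × $11510.00 = $967.99
Total: $2491.46 + $115.10 + $967.99 = $3574.55

$3574.55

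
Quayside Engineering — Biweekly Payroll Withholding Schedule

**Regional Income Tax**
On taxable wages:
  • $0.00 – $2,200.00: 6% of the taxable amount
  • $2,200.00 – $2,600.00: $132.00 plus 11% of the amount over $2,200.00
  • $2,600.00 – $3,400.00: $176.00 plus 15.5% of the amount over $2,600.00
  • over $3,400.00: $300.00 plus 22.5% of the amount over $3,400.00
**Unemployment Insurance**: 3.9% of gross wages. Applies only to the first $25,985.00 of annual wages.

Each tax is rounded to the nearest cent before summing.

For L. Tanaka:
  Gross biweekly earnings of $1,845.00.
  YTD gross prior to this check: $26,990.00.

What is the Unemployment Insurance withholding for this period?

Unemployment Insurance: YTD $26,990.00 ≥ cap $25,985.00 → $0.00

$0.00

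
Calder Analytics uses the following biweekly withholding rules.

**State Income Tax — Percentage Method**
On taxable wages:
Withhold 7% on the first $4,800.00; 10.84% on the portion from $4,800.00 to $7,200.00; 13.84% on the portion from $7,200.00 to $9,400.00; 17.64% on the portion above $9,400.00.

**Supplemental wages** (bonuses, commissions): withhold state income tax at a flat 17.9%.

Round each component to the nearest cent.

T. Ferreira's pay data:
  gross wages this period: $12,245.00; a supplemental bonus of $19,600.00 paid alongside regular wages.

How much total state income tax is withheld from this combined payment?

$4,910.90

State Income Tax: taxable = $12,245.00
  $900.64 + 17.64% × ($12,245.00 − $9,400.00) = $900.64 + 17.64% × $2,845.00 = $1,402.50
Supplemental (17.9% flat on bonus): 17.9% × $19,600.00 = $3,508.40
Total state income tax: $1,402.50 + $3,508.40 = $4,910.90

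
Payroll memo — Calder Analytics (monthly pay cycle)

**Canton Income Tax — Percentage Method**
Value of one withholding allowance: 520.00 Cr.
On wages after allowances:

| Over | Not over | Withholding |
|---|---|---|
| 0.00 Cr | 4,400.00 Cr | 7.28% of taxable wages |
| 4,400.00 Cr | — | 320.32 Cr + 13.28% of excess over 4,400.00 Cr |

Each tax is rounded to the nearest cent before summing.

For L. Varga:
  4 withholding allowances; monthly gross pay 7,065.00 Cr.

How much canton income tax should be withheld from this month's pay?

Canton Income Tax: taxable = 7,065.00 Cr − 4×520.00 Cr = 4,985.00 Cr
  320.32 Cr + 13.28% × (4,985.00 Cr − 4,400.00 Cr) = 320.32 Cr + 13.28% × 585.00 Cr = 398.01 Cr

398.01 Cr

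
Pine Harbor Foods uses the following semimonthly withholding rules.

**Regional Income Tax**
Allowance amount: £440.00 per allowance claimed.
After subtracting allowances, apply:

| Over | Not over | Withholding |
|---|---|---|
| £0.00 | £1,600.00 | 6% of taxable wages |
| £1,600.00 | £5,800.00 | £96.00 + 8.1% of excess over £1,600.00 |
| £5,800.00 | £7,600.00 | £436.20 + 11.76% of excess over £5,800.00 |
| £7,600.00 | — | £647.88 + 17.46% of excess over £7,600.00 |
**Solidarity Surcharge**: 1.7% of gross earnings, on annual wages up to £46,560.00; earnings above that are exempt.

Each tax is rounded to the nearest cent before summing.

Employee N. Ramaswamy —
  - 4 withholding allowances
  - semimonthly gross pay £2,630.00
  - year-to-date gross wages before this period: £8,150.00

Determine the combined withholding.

Regional Income Tax: taxable = £2,630.00 − 4×£440.00 = £870.00
  6% × £870.00 = £52.20
Solidarity Surcharge: 1.7% × £2,630.00 = £44.71
Total: £52.20 + £44.71 = £96.91

£96.91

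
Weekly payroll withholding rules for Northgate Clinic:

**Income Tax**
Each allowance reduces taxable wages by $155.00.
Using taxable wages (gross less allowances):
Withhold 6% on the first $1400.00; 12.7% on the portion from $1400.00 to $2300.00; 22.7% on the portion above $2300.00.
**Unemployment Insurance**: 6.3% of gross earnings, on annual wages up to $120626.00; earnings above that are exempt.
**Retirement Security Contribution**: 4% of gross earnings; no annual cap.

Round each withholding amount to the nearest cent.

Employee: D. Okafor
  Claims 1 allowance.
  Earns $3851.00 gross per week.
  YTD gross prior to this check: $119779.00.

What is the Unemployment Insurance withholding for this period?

Unemployment Insurance: cap $120626.00 − YTD $119779.00 = $847.00 subject; 6.3% × $847.00 = $53.36

$53.36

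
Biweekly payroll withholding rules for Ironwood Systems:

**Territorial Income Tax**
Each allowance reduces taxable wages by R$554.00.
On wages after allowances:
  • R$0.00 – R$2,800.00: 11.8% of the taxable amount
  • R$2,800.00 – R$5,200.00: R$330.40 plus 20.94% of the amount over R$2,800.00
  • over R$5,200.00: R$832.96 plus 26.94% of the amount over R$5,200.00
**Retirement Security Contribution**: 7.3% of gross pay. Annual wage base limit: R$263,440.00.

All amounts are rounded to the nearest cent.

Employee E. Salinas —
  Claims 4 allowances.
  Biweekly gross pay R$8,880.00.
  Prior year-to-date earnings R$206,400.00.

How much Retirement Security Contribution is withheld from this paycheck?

Retirement Security Contribution: 7.3% × R$8,880.00 = R$648.24

R$648.24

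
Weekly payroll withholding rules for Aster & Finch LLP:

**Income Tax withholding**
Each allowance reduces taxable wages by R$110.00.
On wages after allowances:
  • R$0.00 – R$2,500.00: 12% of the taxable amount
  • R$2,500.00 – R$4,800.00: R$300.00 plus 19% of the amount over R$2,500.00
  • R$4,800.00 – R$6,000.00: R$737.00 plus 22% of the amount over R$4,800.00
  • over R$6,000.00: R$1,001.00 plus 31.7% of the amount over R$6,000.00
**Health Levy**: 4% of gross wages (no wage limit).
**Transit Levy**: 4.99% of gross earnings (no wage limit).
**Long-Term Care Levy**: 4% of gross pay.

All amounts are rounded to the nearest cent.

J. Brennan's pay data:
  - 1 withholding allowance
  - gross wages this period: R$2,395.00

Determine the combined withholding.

R$585.31

Income Tax: taxable = R$2,395.00 − 1×R$110.00 = R$2,285.00
  12% × R$2,285.00 = R$274.20
Health Levy: 4% × R$2,395.00 = R$95.80
Transit Levy: 4.99% × R$2,395.00 = R$119.51
Long-Term Care Levy: 4% × R$2,395.00 = R$95.80
Total: R$274.20 + R$95.80 + R$119.51 + R$95.80 = R$585.31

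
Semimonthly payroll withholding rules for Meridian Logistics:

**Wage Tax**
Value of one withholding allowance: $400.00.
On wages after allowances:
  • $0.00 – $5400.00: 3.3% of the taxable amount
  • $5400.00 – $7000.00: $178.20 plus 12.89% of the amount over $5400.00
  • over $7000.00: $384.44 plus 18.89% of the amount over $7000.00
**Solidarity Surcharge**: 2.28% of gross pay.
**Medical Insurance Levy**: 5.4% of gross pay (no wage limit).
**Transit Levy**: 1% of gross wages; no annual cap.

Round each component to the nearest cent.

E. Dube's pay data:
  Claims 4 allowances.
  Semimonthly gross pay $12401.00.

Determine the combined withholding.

Wage Tax: taxable = $12401.00 − 4×$400.00 = $10801.00
  $384.44 + 18.89% × ($10801.00 − $7000.00) = $384.44 + 18.89% × $3801.00 = $1102.45
Solidarity Surcharge: 2.28% × $12401.00 = $282.74
Medical Insurance Levy: 5.4% × $12401.00 = $669.65
Transit Levy: 1% × $12401.00 = $124.01
Total: $1102.45 + $282.74 + $669.65 + $124.01 = $2178.85

$2178.85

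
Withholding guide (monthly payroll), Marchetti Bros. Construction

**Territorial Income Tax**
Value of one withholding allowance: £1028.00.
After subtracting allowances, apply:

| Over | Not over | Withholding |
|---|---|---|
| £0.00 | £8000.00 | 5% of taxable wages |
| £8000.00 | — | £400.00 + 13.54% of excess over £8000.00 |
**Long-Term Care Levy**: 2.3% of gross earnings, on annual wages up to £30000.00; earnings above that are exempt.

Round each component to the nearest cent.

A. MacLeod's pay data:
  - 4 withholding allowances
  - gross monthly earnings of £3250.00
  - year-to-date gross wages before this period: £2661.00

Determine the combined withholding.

Territorial Income Tax: taxable = £3250.00 − 4×£1028.00 = £-862.00
  Taxable ≤ 0 → £0.00
Long-Term Care Levy: 2.3% × £3250.00 = £74.75
Total: £0.00 + £74.75 = £74.75

£74.75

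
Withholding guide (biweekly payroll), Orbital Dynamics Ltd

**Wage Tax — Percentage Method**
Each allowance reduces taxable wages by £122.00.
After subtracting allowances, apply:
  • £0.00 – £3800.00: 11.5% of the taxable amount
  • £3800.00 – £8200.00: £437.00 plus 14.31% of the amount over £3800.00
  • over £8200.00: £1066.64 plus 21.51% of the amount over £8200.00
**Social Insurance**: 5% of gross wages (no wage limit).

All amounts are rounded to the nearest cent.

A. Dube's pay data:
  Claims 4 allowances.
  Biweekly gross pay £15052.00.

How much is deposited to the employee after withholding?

£11863.86

Wage Tax: taxable = £15052.00 − 4×£122.00 = £14564.00
  £1066.64 + 21.51% × (£14564.00 − £8200.00) = £1066.64 + 21.51% × £6364.00 = £2435.54
Social Insurance: 5% × £15052.00 = £752.60
Total withheld: £2435.54 + £752.60 = £3188.14
Net pay: £15052.00 − £3188.14 = £11863.86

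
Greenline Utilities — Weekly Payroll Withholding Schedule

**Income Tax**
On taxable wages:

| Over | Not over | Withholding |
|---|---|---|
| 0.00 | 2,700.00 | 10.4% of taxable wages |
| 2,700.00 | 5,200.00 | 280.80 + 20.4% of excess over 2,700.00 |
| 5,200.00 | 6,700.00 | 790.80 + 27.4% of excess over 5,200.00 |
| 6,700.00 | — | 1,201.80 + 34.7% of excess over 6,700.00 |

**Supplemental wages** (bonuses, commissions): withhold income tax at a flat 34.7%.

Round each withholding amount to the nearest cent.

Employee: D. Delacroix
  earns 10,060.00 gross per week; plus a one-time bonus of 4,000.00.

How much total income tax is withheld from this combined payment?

3,755.72

Income Tax: taxable = 10,060.00
  1,201.80 + 34.7% × (10,060.00 − 6,700.00) = 1,201.80 + 34.7% × 3,360.00 = 2,367.72
Supplemental (34.7% flat on bonus): 34.7% × 4,000.00 = 1,388.00
Total income tax: 2,367.72 + 1,388.00 = 3,755.72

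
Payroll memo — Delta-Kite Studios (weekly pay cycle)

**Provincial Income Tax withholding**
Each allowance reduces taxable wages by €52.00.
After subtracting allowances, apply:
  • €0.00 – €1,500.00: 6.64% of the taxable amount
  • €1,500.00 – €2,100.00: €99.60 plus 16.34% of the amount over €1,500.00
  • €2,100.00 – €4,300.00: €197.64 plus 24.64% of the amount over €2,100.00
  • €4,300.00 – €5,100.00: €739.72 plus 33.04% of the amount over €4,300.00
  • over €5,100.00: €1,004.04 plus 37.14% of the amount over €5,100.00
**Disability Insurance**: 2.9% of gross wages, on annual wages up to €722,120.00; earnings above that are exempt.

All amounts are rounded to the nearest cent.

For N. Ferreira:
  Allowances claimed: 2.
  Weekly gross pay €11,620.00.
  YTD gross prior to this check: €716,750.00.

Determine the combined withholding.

€3,542.67

Provincial Income Tax: taxable = €11,620.00 − 2×€52.00 = €11,516.00
  €1,004.04 + 37.14% × (€11,516.00 − €5,100.00) = €1,004.04 + 37.14% × €6,416.00 = €3,386.94
Disability Insurance: cap €722,120.00 − YTD €716,750.00 = €5,370.00 subject; 2.9% × €5,370.00 = €155.73
Total: €3,386.94 + €155.73 = €3,542.67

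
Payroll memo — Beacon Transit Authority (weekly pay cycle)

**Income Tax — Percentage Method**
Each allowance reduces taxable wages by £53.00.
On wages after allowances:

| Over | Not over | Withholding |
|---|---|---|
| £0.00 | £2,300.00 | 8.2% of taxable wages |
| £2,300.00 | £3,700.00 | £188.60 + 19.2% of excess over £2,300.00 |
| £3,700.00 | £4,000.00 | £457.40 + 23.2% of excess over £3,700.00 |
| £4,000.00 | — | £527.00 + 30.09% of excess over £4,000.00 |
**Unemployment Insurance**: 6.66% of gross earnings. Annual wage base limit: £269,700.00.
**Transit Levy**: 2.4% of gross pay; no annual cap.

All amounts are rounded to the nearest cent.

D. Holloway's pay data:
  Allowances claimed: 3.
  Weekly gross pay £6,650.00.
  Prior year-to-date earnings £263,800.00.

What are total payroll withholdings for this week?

Income Tax: taxable = £6,650.00 − 3×£53.00 = £6,491.00
  £527.00 + 30.09% × (£6,491.00 − £4,000.00) = £527.00 + 30.09% × £2,491.00 = £1,276.54
Unemployment Insurance: cap £269,700.00 − YTD £263,800.00 = £5,900.00 subject; 6.66% × £5,900.00 = £392.94
Transit Levy: 2.4% × £6,650.00 = £159.60
Total: £1,276.54 + £392.94 + £159.60 = £1,829.08

£1,829.08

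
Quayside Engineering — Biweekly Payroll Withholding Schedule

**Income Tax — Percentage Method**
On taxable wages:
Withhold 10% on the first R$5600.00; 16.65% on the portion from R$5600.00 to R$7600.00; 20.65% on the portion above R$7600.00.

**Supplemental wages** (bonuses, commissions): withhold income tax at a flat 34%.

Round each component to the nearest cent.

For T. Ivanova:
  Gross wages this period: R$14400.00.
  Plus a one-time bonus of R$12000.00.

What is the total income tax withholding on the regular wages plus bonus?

R$6377.20

Income Tax: taxable = R$14400.00
  R$893.00 + 20.65% × (R$14400.00 − R$7600.00) = R$893.00 + 20.65% × R$6800.00 = R$2297.20
Supplemental (34% flat on bonus): 34% × R$12000.00 = R$4080.00
Total income tax: R$2297.20 + R$4080.00 = R$6377.20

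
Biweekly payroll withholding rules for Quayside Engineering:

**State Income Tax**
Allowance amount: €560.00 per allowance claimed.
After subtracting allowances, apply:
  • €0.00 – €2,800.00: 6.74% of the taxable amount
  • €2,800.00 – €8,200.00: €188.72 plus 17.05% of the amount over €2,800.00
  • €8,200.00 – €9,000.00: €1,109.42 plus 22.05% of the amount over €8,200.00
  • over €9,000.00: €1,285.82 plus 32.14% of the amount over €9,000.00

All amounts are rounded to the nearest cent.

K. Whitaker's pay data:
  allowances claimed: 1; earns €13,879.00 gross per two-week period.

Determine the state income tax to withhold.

€2,673.95

State Income Tax: taxable = €13,879.00 − 1×€560.00 = €13,319.00
  €1,285.82 + 32.14% × (€13,319.00 − €9,000.00) = €1,285.82 + 32.14% × €4,319.00 = €2,673.95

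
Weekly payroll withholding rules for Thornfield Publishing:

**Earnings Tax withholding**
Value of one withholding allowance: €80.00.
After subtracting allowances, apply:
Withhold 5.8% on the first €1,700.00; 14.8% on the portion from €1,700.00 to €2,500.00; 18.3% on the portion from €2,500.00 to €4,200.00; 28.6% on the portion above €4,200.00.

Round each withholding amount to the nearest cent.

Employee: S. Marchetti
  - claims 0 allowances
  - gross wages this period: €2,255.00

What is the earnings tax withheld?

€180.74

Earnings Tax: taxable = €2,255.00
  €98.60 + 14.8% × (€2,255.00 − €1,700.00) = €98.60 + 14.8% × €555.00 = €180.74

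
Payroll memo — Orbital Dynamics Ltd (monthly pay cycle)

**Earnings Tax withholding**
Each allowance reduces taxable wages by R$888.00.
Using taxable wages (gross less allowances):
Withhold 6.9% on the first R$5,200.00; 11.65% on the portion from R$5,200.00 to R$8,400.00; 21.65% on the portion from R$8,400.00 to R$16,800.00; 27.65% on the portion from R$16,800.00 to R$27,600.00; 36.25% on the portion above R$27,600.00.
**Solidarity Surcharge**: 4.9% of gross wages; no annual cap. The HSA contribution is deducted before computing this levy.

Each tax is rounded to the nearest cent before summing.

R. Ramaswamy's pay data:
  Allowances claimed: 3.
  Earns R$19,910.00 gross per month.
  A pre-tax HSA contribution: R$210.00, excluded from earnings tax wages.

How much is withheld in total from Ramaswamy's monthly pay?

R$3,580.75

Earnings Tax: taxable = R$19,910.00 − R$210.00 − 3×R$888.00 = R$17,036.00
  R$2,550.20 + 27.65% × (R$17,036.00 − R$16,800.00) = R$2,550.20 + 27.65% × R$236.00 = R$2,615.45
Solidarity Surcharge: 4.9% × R$19,700.00 = R$965.30
Total: R$2,615.45 + R$965.30 = R$3,580.75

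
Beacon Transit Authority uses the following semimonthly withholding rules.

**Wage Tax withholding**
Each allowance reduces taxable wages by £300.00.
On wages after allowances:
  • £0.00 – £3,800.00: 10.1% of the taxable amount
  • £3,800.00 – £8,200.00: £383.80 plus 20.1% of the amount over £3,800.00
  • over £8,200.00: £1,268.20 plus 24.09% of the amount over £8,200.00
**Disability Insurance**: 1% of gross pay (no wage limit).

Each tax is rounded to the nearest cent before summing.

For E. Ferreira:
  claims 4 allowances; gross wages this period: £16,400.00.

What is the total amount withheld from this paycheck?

£3,118.50

Wage Tax: taxable = £16,400.00 − 4×£300.00 = £15,200.00
  £1,268.20 + 24.09% × (£15,200.00 − £8,200.00) = £1,268.20 + 24.09% × £7,000.00 = £2,954.50
Disability Insurance: 1% × £16,400.00 = £164.00
Total: £2,954.50 + £164.00 = £3,118.50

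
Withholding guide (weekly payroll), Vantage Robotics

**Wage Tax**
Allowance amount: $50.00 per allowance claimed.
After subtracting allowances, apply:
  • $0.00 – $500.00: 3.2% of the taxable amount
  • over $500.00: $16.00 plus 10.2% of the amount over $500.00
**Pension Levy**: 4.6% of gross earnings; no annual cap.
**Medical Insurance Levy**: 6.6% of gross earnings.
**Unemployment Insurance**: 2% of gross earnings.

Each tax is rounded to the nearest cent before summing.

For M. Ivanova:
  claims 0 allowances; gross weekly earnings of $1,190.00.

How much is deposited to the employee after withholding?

$946.54

Wage Tax: taxable = $1,190.00
  $16.00 + 10.2% × ($1,190.00 − $500.00) = $16.00 + 10.2% × $690.00 = $86.38
Pension Levy: 4.6% × $1,190.00 = $54.74
Medical Insurance Levy: 6.6% × $1,190.00 = $78.54
Unemployment Insurance: 2% × $1,190.00 = $23.80
Total withheld: $86.38 + $54.74 + $78.54 + $23.80 = $243.46
Net pay: $1,190.00 − $243.46 = $946.54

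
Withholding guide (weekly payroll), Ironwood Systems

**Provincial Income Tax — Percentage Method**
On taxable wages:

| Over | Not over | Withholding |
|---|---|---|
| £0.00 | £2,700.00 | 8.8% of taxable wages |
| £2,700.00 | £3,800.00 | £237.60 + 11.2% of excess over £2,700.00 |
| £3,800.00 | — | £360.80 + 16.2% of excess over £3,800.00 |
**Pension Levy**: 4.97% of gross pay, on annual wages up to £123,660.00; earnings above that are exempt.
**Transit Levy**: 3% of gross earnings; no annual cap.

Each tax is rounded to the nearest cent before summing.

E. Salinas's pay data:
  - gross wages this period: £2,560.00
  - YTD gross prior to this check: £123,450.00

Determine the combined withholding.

£312.52

Provincial Income Tax: taxable = £2,560.00
  8.8% × £2,560.00 = £225.28
Pension Levy: cap £123,660.00 − YTD £123,450.00 = £210.00 subject; 4.97% × £210.00 = £10.44
Transit Levy: 3% × £2,560.00 = £76.80
Total: £225.28 + £10.44 + £76.80 = £312.52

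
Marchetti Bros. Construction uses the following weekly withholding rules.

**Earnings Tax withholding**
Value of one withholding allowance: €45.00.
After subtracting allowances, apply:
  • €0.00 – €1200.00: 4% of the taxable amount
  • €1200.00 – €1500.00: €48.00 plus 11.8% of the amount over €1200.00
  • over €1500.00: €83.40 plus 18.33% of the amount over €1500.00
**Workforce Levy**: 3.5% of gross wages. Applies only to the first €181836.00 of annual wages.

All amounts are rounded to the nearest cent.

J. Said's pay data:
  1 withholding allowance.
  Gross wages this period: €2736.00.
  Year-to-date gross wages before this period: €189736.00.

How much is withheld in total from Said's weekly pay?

Earnings Tax: taxable = €2736.00 − 1×€45.00 = €2691.00
  €83.40 + 18.33% × (€2691.00 − €1500.00) = €83.40 + 18.33% × €1191.00 = €301.71
Workforce Levy: YTD €189736.00 ≥ cap €181836.00 → €0.00
Total: €301.71 + €0.00 = €301.71

€301.71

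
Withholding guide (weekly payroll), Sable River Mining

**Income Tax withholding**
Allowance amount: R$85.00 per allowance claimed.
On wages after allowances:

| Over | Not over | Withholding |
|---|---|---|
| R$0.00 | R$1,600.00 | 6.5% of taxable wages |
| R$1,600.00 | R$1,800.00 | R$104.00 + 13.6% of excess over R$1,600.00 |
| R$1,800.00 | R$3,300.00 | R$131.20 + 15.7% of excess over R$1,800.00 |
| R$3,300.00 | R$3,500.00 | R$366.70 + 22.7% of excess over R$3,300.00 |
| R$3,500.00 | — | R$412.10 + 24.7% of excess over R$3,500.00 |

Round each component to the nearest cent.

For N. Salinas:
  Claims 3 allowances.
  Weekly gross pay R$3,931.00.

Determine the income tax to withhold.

R$455.57

Income Tax: taxable = R$3,931.00 − 3×R$85.00 = R$3,676.00
  R$412.10 + 24.7% × (R$3,676.00 − R$3,500.00) = R$412.10 + 24.7% × R$176.00 = R$455.57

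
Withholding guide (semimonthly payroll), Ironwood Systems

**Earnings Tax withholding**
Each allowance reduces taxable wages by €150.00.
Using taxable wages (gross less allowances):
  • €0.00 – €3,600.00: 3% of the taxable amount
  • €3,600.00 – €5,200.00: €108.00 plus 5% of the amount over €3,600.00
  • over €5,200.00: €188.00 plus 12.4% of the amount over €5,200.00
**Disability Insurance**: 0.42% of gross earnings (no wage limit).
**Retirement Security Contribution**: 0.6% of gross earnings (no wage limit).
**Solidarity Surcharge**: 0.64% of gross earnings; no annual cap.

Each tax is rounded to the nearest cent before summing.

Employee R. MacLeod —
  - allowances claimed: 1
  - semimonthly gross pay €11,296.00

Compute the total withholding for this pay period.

€1,112.81

Earnings Tax: taxable = €11,296.00 − 1×€150.00 = €11,146.00
  €188.00 + 12.4% × (€11,146.00 − €5,200.00) = €188.00 + 12.4% × €5,946.00 = €925.30
Disability Insurance: 0.42% × €11,296.00 = €47.44
Retirement Security Contribution: 0.6% × €11,296.00 = €67.78
Solidarity Surcharge: 0.64% × €11,296.00 = €72.29
Total: €925.30 + €47.44 + €67.78 + €72.29 = €1,112.81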